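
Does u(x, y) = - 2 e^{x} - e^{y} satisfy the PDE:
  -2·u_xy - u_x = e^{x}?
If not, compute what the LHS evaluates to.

Evaluate each term of the left-hand side for u = - 2 e^{x} - e^{y}.
Derivatives:
  u_xy = 0
  u_x = - 2 e^{x}
Terms:
  -2·u_xy = 0
  -u_x = 2 e^{x}
Sum: LHS = 2 e^{x}
Given right-hand side: e^{x}. Difference LHS − RHS = e^{x} ≠ 0, so u is not a solution.

Answer: No, the LHS evaluates to 2 e^{x}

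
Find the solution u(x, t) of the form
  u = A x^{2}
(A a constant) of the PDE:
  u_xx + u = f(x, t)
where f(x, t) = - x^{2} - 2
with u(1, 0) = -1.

Answer: u(x, t) = - x^{2}

Derivation:
Substitute the ansatz u = A x^{2} into the left-hand side.
Derivatives of the ansatz:
  u_xx = 2 A
Term by term:
  u_xx = 2 A
  u = A x^{2}
So the left-hand side equals
  A x^{2} + 2 A
This must equal f(x, t) = - x^{2} - 2 identically.
Matching coefficients of the independent functions:
  [constant term]:  2 A = -2
  [x^{2}]:  A = -1
Solving: A = -1.
Check against the point condition:
  u(1, 0) = -1  ⟹  A = -1  ✓
Hence u(x, t) = - x^{2}.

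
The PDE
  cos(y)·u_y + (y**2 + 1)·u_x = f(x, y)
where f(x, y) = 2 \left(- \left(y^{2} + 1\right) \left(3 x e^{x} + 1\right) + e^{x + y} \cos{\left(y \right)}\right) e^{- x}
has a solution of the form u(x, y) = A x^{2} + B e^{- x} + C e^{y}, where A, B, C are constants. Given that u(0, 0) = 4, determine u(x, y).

Substitute the ansatz u = A x^{2} + B e^{- x} + C e^{y} into the left-hand side.
Derivatives of the ansatz:
  u_y = C e^{y}
  u_x = 2 A x - B e^{- x}
Term by term:
  cos(y)·u_y = C e^{y} \cos{\left(y \right)}
  (y**2 + 1)·u_x = 2 A x y^{2} + 2 A x - B y^{2} e^{- x} - B e^{- x}
So the left-hand side equals
  2 A x y^{2} + 2 A x - B y^{2} e^{- x} - B e^{- x} + C e^{y} \cos{\left(y \right)}
This must equal f(x, y) identically; expanded, f = - 6 x y^{2} - 6 x - 2 y^{2} e^{- x} + 2 e^{y} \cos{\left(y \right)} - 2 e^{- x}.
Matching coefficients of the independent functions:
  [x, x y^{2}]:  2 A = -6
  [y^{2} e^{- x}, e^{- x}]:  - B = -2
  [e^{y} \cos{\left(y \right)}]:  C = 2
Solving: A = -3, B = 2, C = 2.
Check against the point condition:
  u(0, 0) = 4  ⟹  B + C = 4  ✓
Hence u(x, y) = - 3 x^{2} + 2 e^{y} + 2 e^{- x}.

Answer: u(x, y) = - 3 x^{2} + 2 e^{y} + 2 e^{- x}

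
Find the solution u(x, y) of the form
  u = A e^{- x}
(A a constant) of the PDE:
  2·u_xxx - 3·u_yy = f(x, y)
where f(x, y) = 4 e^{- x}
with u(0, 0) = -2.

Substitute the ansatz u = A e^{- x} into the left-hand side.
Derivatives of the ansatz:
  u_xxx = - A e^{- x}
  u_yy = 0
Term by term:
  2·u_xxx = - 2 A e^{- x}
  -3·u_yy = 0
So the left-hand side equals
  - 2 A e^{- x}
This must equal f(x, y) = 4 e^{- x} identically.
Matching coefficients of the independent functions:
  [e^{- x}]:  - 2 A = 4
Solving: A = -2.
Check against the point condition:
  u(0, 0) = -2  ⟹  A = -2  ✓
Hence u(x, y) = - 2 e^{- x}.

Answer: u(x, y) = - 2 e^{- x}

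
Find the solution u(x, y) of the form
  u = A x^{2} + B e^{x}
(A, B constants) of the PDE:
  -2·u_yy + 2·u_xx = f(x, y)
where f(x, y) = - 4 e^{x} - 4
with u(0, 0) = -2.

Substitute the ansatz u = A x^{2} + B e^{x} into the left-hand side.
Derivatives of the ansatz:
  u_yy = 0
  u_xx = 2 A + B e^{x}
Term by term:
  -2·u_yy = 0
  2·u_xx = 4 A + 2 B e^{x}
So the left-hand side equals
  4 A + 2 B e^{x}
This must equal f(x, y) = - 4 e^{x} - 4 identically.
Matching coefficients of the independent functions:
  [constant term]:  4 A = -4
  [e^{x}]:  2 B = -4
Solving: A = -1, B = -2.
Check against the point condition:
  u(0, 0) = -2  ⟹  B = -2  ✓
Hence u(x, y) = - x^{2} - 2 e^{x}.

Answer: u(x, y) = - x^{2} - 2 e^{x}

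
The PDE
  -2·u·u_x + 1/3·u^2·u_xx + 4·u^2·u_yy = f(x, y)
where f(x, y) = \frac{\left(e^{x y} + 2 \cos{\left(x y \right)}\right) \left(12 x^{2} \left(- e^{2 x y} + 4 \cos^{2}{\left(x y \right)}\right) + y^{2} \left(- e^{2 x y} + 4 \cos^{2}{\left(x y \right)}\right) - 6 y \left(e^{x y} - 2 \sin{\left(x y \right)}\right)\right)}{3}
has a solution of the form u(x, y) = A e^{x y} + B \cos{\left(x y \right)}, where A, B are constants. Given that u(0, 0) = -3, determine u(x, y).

Substitute the ansatz u = A e^{x y} + B \cos{\left(x y \right)} into the left-hand side.
Derivatives of the ansatz:
  u_x = A y e^{x y} - B y \sin{\left(x y \right)}
  u_xx = A y^{2} e^{x y} - B y^{2} \cos{\left(x y \right)}
  u_yy = A x^{2} e^{x y} - B x^{2} \cos{\left(x y \right)}
Term by term:
  -2·u·u_x = - 2 A^{2} y e^{2 x y} + 2 A B y e^{x y} \sin{\left(x y \right)} - 2 A B y e^{x y} \cos{\left(x y \right)} + 2 B^{2} y \sin{\left(x y \right)} \cos{\left(x y \right)}
  1/3·u^2·u_xx = \frac{A^{3} y^{2} e^{3 x y}}{3} + \frac{A^{2} B y^{2} e^{2 x y} \cos{\left(x y \right)}}{3} - \frac{A B^{2} y^{2} e^{x y} \cos^{2}{\left(x y \right)}}{3} - \frac{B^{3} y^{2} \cos^{3}{\left(x y \right)}}{3}
  4·u^2·u_yy = 4 A^{3} x^{2} e^{3 x y} + 4 A^{2} B x^{2} e^{2 x y} \cos{\left(x y \right)} - 4 A B^{2} x^{2} e^{x y} \cos^{2}{\left(x y \right)} - 4 B^{3} x^{2} \cos^{3}{\left(x y \right)}
So the left-hand side equals
  4 A^{3} x^{2} e^{3 x y} + \frac{A^{3} y^{2} e^{3 x y}}{3} + 4 A^{2} B x^{2} e^{2 x y} \cos{\left(x y \right)} + \frac{A^{2} B y^{2} e^{2 x y} \cos{\left(x y \right)}}{3} - 2 A^{2} y e^{2 x y} - 4 A B^{2} x^{2} e^{x y} \cos^{2}{\left(x y \right)} - \frac{A B^{2} y^{2} e^{x y} \cos^{2}{\left(x y \right)}}{3} + 2 A B y e^{x y} \sin{\left(x y \right)} - 2 A B y e^{x y} \cos{\left(x y \right)} - 4 B^{3} x^{2} \cos^{3}{\left(x y \right)} - \frac{B^{3} y^{2} \cos^{3}{\left(x y \right)}}{3} + 2 B^{2} y \sin{\left(x y \right)} \cos{\left(x y \right)}
This must equal f(x, y) identically; expanded, f = - 4 x^{2} e^{3 x y} - 8 x^{2} e^{2 x y} \cos{\left(x y \right)} + 16 x^{2} e^{x y} \cos^{2}{\left(x y \right)} + 32 x^{2} \cos^{3}{\left(x y \right)} - \frac{y^{2} e^{3 x y}}{3} - \frac{2 y^{2} e^{2 x y} \cos{\left(x y \right)}}{3} + \frac{4 y^{2} e^{x y} \cos^{2}{\left(x y \right)}}{3} + \frac{8 y^{2} \cos^{3}{\left(x y \right)}}{3} - 2 y e^{2 x y} + 4 y e^{x y} \sin{\left(x y \right)} - 4 y e^{x y} \cos{\left(x y \right)} + 8 y \sin{\left(x y \right)} \cos{\left(x y \right)}.
Matching coefficients of the independent functions:
  [x^{2} e^{3 x y}]:  4 A^{3} = -4
  [x^{2} \cos^{3}{\left(x y \right)}]:  - 4 B^{3} = 32
  [y e^{2 x y}]:  - 2 A^{2} = -2
  [y^{2} e^{3 x y}]:  \frac{A^{3}}{3} = - \frac{1}{3}
  [y^{2} \cos^{3}{\left(x y \right)}]:  - \frac{B^{3}}{3} = \frac{8}{3}
  [x^{2} e^{x y} \cos^{2}{\left(x y \right)}]:  - 4 A B^{2} = 16
  [x^{2} e^{2 x y} \cos{\left(x y \right)}]:  4 A^{2} B = -8
  [y e^{x y} \sin{\left(x y \right)}]:  2 A B = 4
  [y e^{x y} \cos{\left(x y \right)}]:  - 2 A B = -4
  [y \sin{\left(x y \right)} \cos{\left(x y \right)}]:  2 B^{2} = 8
  [y^{2} e^{x y} \cos^{2}{\left(x y \right)}]:  - \frac{A B^{2}}{3} = \frac{4}{3}
  [y^{2} e^{2 x y} \cos{\left(x y \right)}]:  \frac{A^{2} B}{3} = - \frac{2}{3}
Solving: A = -1, B = -2.
Check against the point condition:
  u(0, 0) = -3  ⟹  A + B = -3  ✓
Hence u(x, y) = - e^{x y} - 2 \cos{\left(x y \right)}.

Answer: u(x, y) = - e^{x y} - 2 \cos{\left(x y \right)}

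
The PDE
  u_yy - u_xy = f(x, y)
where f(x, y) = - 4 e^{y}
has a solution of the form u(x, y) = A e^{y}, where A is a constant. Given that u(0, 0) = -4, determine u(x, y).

Answer: u(x, y) = - 4 e^{y}

Derivation:
Substitute the ansatz u = A e^{y} into the left-hand side.
Derivatives of the ansatz:
  u_yy = A e^{y}
  u_xy = 0
Term by term:
  u_yy = A e^{y}
  -u_xy = 0
So the left-hand side equals
  A e^{y}
This must equal f(x, y) = - 4 e^{y} identically.
Matching coefficients of the independent functions:
  [e^{y}]:  A = -4
Solving: A = -4.
Check against the point condition:
  u(0, 0) = -4  ⟹  A = -4  ✓
Hence u(x, y) = - 4 e^{y}.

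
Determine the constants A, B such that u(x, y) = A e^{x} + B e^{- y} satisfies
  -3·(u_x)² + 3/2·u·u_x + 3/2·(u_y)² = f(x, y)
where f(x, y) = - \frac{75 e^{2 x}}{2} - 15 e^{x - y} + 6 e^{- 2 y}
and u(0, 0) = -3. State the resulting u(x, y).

Answer: u(x, y) = - 5 e^{x} + 2 e^{- y}

Derivation:
Substitute the ansatz u = A e^{x} + B e^{- y} into the left-hand side.
Derivatives of the ansatz:
  u_x = A e^{x}
  u_y = - B e^{- y}
Term by term:
  -3·(u_x)² = - 3 A^{2} e^{2 x}
  3/2·u·u_x = \frac{3 A^{2} e^{2 x}}{2} + \frac{3 A B e^{x} e^{- y}}{2}
  3/2·(u_y)² = \frac{3 B^{2} e^{- 2 y}}{2}
So the left-hand side equals
  - \frac{3 A^{2} e^{2 x}}{2} + \frac{3 A B e^{x} e^{- y}}{2} + \frac{3 B^{2} e^{- 2 y}}{2}
This must equal f(x, y) identically; expanded, f = - \frac{75 e^{2 x}}{2} - 15 e^{x} e^{- y} + 6 e^{- 2 y}.
Matching coefficients of the independent functions:
  [e^{x} e^{- y}]:  \frac{3 A B}{2} = -15
  [e^{2 x}]:  - \frac{3 A^{2}}{2} = - \frac{75}{2}
  [e^{- 2 y}]:  \frac{3 B^{2}}{2} = 6
These equations allow (A, B) = (-5, 2) or (5, -2).
Impose the point condition(s):
  u(0, 0) = -3  ⟹  A + B = -3
Only A = -5, B = 2 satisfies everything.
Hence u(x, y) = - 5 e^{x} + 2 e^{- y}.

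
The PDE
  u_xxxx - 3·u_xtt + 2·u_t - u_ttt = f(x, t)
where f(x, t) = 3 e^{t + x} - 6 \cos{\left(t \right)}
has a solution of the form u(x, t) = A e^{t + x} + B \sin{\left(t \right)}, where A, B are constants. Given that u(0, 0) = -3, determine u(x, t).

Substitute the ansatz u = A e^{t + x} + B \sin{\left(t \right)} into the left-hand side.
Derivatives of the ansatz:
  u_xxxx = A e^{t} e^{x}
  u_xtt = A e^{t} e^{x}
  u_t = A e^{t} e^{x} + B \cos{\left(t \right)}
  u_ttt = A e^{t} e^{x} - B \cos{\left(t \right)}
Term by term:
  u_xxxx = A e^{t} e^{x}
  -3·u_xtt = - 3 A e^{t} e^{x}
  2·u_t = 2 A e^{t} e^{x} + 2 B \cos{\left(t \right)}
  -u_ttt = - A e^{t} e^{x} + B \cos{\left(t \right)}
So the left-hand side equals
  - A e^{t} e^{x} + 3 B \cos{\left(t \right)}
This must equal f(x, t) identically; expanded, f = 3 e^{t} e^{x} - 6 \cos{\left(t \right)}.
Matching coefficients of the independent functions:
  [e^{t} e^{x}]:  - A = 3
  [\cos{\left(t \right)}]:  3 B = -6
Solving: A = -3, B = -2.
Check against the point condition:
  u(0, 0) = -3  ⟹  A = -3  ✓
Hence u(x, t) = - 3 e^{t + x} - 2 \sin{\left(t \right)}.

Answer: u(x, t) = - 3 e^{t + x} - 2 \sin{\left(t \right)}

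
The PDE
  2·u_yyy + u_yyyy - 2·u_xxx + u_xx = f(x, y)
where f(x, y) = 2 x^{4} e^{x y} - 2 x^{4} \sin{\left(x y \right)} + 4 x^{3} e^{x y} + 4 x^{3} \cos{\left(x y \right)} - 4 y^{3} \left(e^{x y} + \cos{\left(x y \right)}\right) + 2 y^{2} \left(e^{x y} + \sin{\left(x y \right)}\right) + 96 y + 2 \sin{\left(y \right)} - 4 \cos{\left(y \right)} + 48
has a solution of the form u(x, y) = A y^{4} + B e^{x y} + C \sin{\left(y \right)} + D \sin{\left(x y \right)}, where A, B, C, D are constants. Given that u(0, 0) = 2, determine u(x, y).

Substitute the ansatz u = A y^{4} + B e^{x y} + C \sin{\left(y \right)} + D \sin{\left(x y \right)} into the left-hand side.
Derivatives of the ansatz:
  u_yyy = 24 A y + B x^{3} e^{x y} - C \cos{\left(y \right)} - D x^{3} \cos{\left(x y \right)}
  u_yyyy = 24 A + B x^{4} e^{x y} + C \sin{\left(y \right)} + D x^{4} \sin{\left(x y \right)}
  u_xxx = B y^{3} e^{x y} - D y^{3} \cos{\left(x y \right)}
  u_xx = B y^{2} e^{x y} - D y^{2} \sin{\left(x y \right)}
Term by term:
  2·u_yyy = 48 A y + 2 B x^{3} e^{x y} - 2 C \cos{\left(y \right)} - 2 D x^{3} \cos{\left(x y \right)}
  u_yyyy = 24 A + B x^{4} e^{x y} + C \sin{\left(y \right)} + D x^{4} \sin{\left(x y \right)}
  -2·u_xxx = - 2 B y^{3} e^{x y} + 2 D y^{3} \cos{\left(x y \right)}
  u_xx = B y^{2} e^{x y} - D y^{2} \sin{\left(x y \right)}
So the left-hand side equals
  48 A y + 24 A + B x^{4} e^{x y} + 2 B x^{3} e^{x y} - 2 B y^{3} e^{x y} + B y^{2} e^{x y} + C \sin{\left(y \right)} - 2 C \cos{\left(y \right)} + D x^{4} \sin{\left(x y \right)} - 2 D x^{3} \cos{\left(x y \right)} + 2 D y^{3} \cos{\left(x y \right)} - D y^{2} \sin{\left(x y \right)}
This must equal f(x, y) identically; expanded, f = 2 x^{4} e^{x y} - 2 x^{4} \sin{\left(x y \right)} + 4 x^{3} e^{x y} + 4 x^{3} \cos{\left(x y \right)} - 4 y^{3} e^{x y} - 4 y^{3} \cos{\left(x y \right)} + 2 y^{2} e^{x y} + 2 y^{2} \sin{\left(x y \right)} + 96 y + 2 \sin{\left(y \right)} - 4 \cos{\left(y \right)} + 48.
Matching coefficients of the independent functions:
  [constant term]:  24 A = 48
  [y]:  48 A = 96
  [x^{3} e^{x y}]:  2 B = 4
  [x^{3} \cos{\left(x y \right)}]:  - 2 D = 4
  [x^{4} e^{x y}, y^{2} e^{x y}]:  B = 2
  [x^{4} \sin{\left(x y \right)}]:  D = -2
  [y^{2} \sin{\left(x y \right)}]:  - D = 2
  [y^{3} e^{x y}]:  - 2 B = -4
  [y^{3} \cos{\left(x y \right)}]:  2 D = -4
  [\sin{\left(y \right)}]:  C = 2
  [\cos{\left(y \right)}]:  - 2 C = -4
Solving: A = 2, B = 2, C = 2, D = -2.
Check against the point condition:
  u(0, 0) = 2  ⟹  B = 2  ✓
Hence u(x, y) = 2 y^{4} + 2 e^{x y} + 2 \sin{\left(y \right)} - 2 \sin{\left(x y \right)}.

Answer: u(x, y) = 2 y^{4} + 2 e^{x y} + 2 \sin{\left(y \right)} - 2 \sin{\left(x y \right)}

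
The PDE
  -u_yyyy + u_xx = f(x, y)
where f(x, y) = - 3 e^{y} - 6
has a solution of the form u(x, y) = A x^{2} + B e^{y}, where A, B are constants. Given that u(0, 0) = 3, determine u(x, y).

Answer: u(x, y) = - 3 x^{2} + 3 e^{y}

Derivation:
Substitute the ansatz u = A x^{2} + B e^{y} into the left-hand side.
Derivatives of the ansatz:
  u_yyyy = B e^{y}
  u_xx = 2 A
Term by term:
  -u_yyyy = - B e^{y}
  u_xx = 2 A
So the left-hand side equals
  2 A - B e^{y}
This must equal f(x, y) = - 3 e^{y} - 6 identically.
Matching coefficients of the independent functions:
  [constant term]:  2 A = -6
  [e^{y}]:  - B = -3
Solving: A = -3, B = 3.
Check against the point condition:
  u(0, 0) = 3  ⟹  B = 3  ✓
Hence u(x, y) = - 3 x^{2} + 3 e^{y}.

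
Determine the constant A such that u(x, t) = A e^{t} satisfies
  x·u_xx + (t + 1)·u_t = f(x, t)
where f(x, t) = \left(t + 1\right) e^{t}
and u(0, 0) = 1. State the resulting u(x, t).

Substitute the ansatz u = A e^{t} into the left-hand side.
Derivatives of the ansatz:
  u_xx = 0
  u_t = A e^{t}
Term by term:
  x·u_xx = 0
  (t + 1)·u_t = A t e^{t} + A e^{t}
So the left-hand side equals
  A t e^{t} + A e^{t}
This must equal f(x, t) identically; expanded, f = t e^{t} + e^{t}.
Matching coefficients of the independent functions:
  [t e^{t}, e^{t}]:  A = 1
Solving: A = 1.
Check against the point condition:
  u(0, 0) = 1  ⟹  A = 1  ✓
Hence u(x, t) = e^{t}.

Answer: u(x, t) = e^{t}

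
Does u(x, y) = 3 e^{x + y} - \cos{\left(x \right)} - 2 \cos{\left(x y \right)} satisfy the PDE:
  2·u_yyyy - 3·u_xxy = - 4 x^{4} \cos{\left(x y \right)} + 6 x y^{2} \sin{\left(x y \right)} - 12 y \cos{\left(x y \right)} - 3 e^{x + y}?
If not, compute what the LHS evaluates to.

Evaluate each term of the left-hand side for u = 3 e^{x + y} - \cos{\left(x \right)} - 2 \cos{\left(x y \right)}.
Derivatives:
  u_yyyy = - 2 x^{4} \cos{\left(x y \right)} + 3 e^{x} e^{y}
  u_xxy = - 2 x y^{2} \sin{\left(x y \right)} + 4 y \cos{\left(x y \right)} + 3 e^{x} e^{y}
Terms:
  2·u_yyyy = - 4 x^{4} \cos{\left(x y \right)} + 6 e^{x + y}
  -3·u_xxy = 6 x y^{2} \sin{\left(x y \right)} - 12 y \cos{\left(x y \right)} - 9 e^{x + y}
Sum: LHS = - 4 x^{4} \cos{\left(x y \right)} + 6 x y^{2} \sin{\left(x y \right)} - 12 y \cos{\left(x y \right)} - 3 e^{x + y}
This is exactly the given right-hand side, so u is a solution.

Answer: Yes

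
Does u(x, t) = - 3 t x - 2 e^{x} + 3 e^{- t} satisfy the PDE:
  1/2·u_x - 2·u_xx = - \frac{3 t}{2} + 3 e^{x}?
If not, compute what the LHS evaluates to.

Evaluate each term of the left-hand side for u = - 3 t x - 2 e^{x} + 3 e^{- t}.
Derivatives:
  u_x = - 3 t - 2 e^{x}
  u_xx = - 2 e^{x}
Terms:
  1/2·u_x = - \frac{3 t}{2} - e^{x}
  -2·u_xx = 4 e^{x}
Sum: LHS = - \frac{3 t}{2} + 3 e^{x}
This is exactly the given right-hand side, so u is a solution.

Answer: Yes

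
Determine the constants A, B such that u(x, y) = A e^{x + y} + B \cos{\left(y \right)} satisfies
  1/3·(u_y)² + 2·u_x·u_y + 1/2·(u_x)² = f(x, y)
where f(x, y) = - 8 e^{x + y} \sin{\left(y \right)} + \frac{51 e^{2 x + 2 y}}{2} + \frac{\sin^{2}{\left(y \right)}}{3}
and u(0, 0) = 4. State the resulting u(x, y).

Substitute the ansatz u = A e^{x + y} + B \cos{\left(y \right)} into the left-hand side.
Derivatives of the ansatz:
  u_y = A e^{x} e^{y} - B \sin{\left(y \right)}
  u_x = A e^{x} e^{y}
Term by term:
  1/3·(u_y)² = \frac{A^{2} e^{2 x} e^{2 y}}{3} - \frac{2 A B e^{x} e^{y} \sin{\left(y \right)}}{3} + \frac{B^{2} \sin^{2}{\left(y \right)}}{3}
  2·u_x·u_y = 2 A^{2} e^{2 x} e^{2 y} - 2 A B e^{x} e^{y} \sin{\left(y \right)}
  1/2·(u_x)² = \frac{A^{2} e^{2 x} e^{2 y}}{2}
So the left-hand side equals
  \frac{17 A^{2} e^{2 x} e^{2 y}}{6} - \frac{8 A B e^{x} e^{y} \sin{\left(y \right)}}{3} + \frac{B^{2} \sin^{2}{\left(y \right)}}{3}
This must equal f(x, y) identically; expanded, f = \frac{51 e^{2 x} e^{2 y}}{2} - 8 e^{x} e^{y} \sin{\left(y \right)} + \frac{\sin^{2}{\left(y \right)}}{3}.
Matching coefficients of the independent functions:
  [e^{2 x} e^{2 y}]:  \frac{17 A^{2}}{6} = \frac{51}{2}
  [e^{x} e^{y} \sin{\left(y \right)}]:  - \frac{8 A B}{3} = -8
  [\sin^{2}{\left(y \right)}]:  \frac{B^{2}}{3} = \frac{1}{3}
These equations allow (A, B) = (-3, -1) or (3, 1).
Impose the point condition(s):
  u(0, 0) = 4  ⟹  A + B = 4
Only A = 3, B = 1 satisfies everything.
Hence u(x, y) = 3 e^{x + y} + \cos{\left(y \right)}.

Answer: u(x, y) = 3 e^{x + y} + \cos{\left(y \right)}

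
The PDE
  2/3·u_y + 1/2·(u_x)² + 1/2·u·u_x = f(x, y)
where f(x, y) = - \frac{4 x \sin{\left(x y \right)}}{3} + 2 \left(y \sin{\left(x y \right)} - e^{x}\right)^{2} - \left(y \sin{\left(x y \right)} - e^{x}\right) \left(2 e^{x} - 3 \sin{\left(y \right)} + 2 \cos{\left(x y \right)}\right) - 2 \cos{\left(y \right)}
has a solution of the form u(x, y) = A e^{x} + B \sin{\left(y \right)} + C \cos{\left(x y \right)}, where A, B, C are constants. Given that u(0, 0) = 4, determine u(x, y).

Answer: u(x, y) = 2 e^{x} - 3 \sin{\left(y \right)} + 2 \cos{\left(x y \right)}

Derivation:
Substitute the ansatz u = A e^{x} + B \sin{\left(y \right)} + C \cos{\left(x y \right)} into the left-hand side.
Derivatives of the ansatz:
  u_y = B \cos{\left(y \right)} - C x \sin{\left(x y \right)}
  u_x = A e^{x} - C y \sin{\left(x y \right)}
Term by term:
  2/3·u_y = \frac{2 B \cos{\left(y \right)}}{3} - \frac{2 C x \sin{\left(x y \right)}}{3}
  1/2·(u_x)² = \frac{A^{2} e^{2 x}}{2} - A C y e^{x} \sin{\left(x y \right)} + \frac{C^{2} y^{2} \sin^{2}{\left(x y \right)}}{2}
  1/2·u·u_x = \frac{A^{2} e^{2 x}}{2} + \frac{A B e^{x} \sin{\left(y \right)}}{2} - \frac{A C y e^{x} \sin{\left(x y \right)}}{2} + \frac{A C e^{x} \cos{\left(x y \right)}}{2} - \frac{B C y \sin{\left(y \right)} \sin{\left(x y \right)}}{2} - \frac{C^{2} y \sin{\left(x y \right)} \cos{\left(x y \right)}}{2}
So the left-hand side equals
  A^{2} e^{2 x} + \frac{A B e^{x} \sin{\left(y \right)}}{2} - \frac{3 A C y e^{x} \sin{\left(x y \right)}}{2} + \frac{A C e^{x} \cos{\left(x y \right)}}{2} - \frac{B C y \sin{\left(y \right)} \sin{\left(x y \right)}}{2} + \frac{2 B \cos{\left(y \right)}}{3} + \frac{C^{2} y^{2} \sin^{2}{\left(x y \right)}}{2} - \frac{C^{2} y \sin{\left(x y \right)} \cos{\left(x y \right)}}{2} - \frac{2 C x \sin{\left(x y \right)}}{3}
This must equal f(x, y) identically; expanded, f = - \frac{4 x \sin{\left(x y \right)}}{3} + 2 y^{2} \sin^{2}{\left(x y \right)} - 6 y e^{x} \sin{\left(x y \right)} + 3 y \sin{\left(y \right)} \sin{\left(x y \right)} - 2 y \sin{\left(x y \right)} \cos{\left(x y \right)} + 4 e^{2 x} - 3 e^{x} \sin{\left(y \right)} + 2 e^{x} \cos{\left(x y \right)} - 2 \cos{\left(y \right)}.
Matching coefficients of the independent functions:
  [x \sin{\left(x y \right)}]:  - \frac{2 C}{3} = - \frac{4}{3}
  [y^{2} \sin^{2}{\left(x y \right)}]:  \frac{C^{2}}{2} = 2
  [e^{x} \sin{\left(y \right)}]:  \frac{A B}{2} = -3
  [e^{x} \cos{\left(x y \right)}]:  \frac{A C}{2} = 2
  [y e^{x} \sin{\left(x y \right)}]:  - \frac{3 A C}{2} = -6
  [y \sin{\left(y \right)} \sin{\left(x y \right)}]:  - \frac{B C}{2} = 3
  [y \sin{\left(x y \right)} \cos{\left(x y \right)}]:  - \frac{C^{2}}{2} = -2
  [e^{2 x}]:  A^{2} = 4
  [\cos{\left(y \right)}]:  \frac{2 B}{3} = -2
Solving: A = 2, B = -3, C = 2.
Check against the point condition:
  u(0, 0) = 4  ⟹  A + C = 4  ✓
Hence u(x, y) = 2 e^{x} - 3 \sin{\left(y \right)} + 2 \cos{\left(x y \right)}.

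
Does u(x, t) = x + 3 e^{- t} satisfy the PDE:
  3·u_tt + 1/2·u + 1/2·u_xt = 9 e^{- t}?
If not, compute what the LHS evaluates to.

Evaluate each term of the left-hand side for u = x + 3 e^{- t}.
Derivatives:
  u_tt = 3 e^{- t}
  u_xt = 0
Terms:
  3·u_tt = 9 e^{- t}
  1/2·u = \frac{x}{2} + \frac{3 e^{- t}}{2}
  1/2·u_xt = 0
Sum: LHS = \frac{x}{2} + \frac{21 e^{- t}}{2}
Given right-hand side: 9 e^{- t}. Difference LHS − RHS = \frac{x}{2} + \frac{3 e^{- t}}{2} ≠ 0, so u is not a solution.

Answer: No, the LHS evaluates to \frac{x}{2} + \frac{21 e^{- t}}{2}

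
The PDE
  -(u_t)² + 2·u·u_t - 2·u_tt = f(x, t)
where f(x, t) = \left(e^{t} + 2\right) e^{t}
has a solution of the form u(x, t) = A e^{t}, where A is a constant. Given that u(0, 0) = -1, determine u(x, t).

Substitute the ansatz u = A e^{t} into the left-hand side.
Derivatives of the ansatz:
  u_t = A e^{t}
  u_tt = A e^{t}
Term by term:
  -(u_t)² = - A^{2} e^{2 t}
  2·u·u_t = 2 A^{2} e^{2 t}
  -2·u_tt = - 2 A e^{t}
So the left-hand side equals
  A^{2} e^{2 t} - 2 A e^{t}
This must equal f(x, t) = \left(e^{t} + 2\right) e^{t} identically.
Matching coefficients of the independent functions:
  [e^{t}]:  - 2 A = 2
  [e^{2 t}]:  A^{2} = 1
Solving: A = -1.
Check against the point condition:
  u(0, 0) = -1  ⟹  A = -1  ✓
Hence u(x, t) = - e^{t}.

Answer: u(x, t) = - e^{t}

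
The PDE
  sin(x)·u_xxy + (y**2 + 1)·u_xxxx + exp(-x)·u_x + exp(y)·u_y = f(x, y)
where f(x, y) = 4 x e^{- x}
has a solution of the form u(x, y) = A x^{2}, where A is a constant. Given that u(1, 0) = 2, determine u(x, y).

Substitute the ansatz u = A x^{2} into the left-hand side.
Derivatives of the ansatz:
  u_xxy = 0
  u_xxxx = 0
  u_x = 2 A x
  u_y = 0
Term by term:
  sin(x)·u_xxy = 0
  (y**2 + 1)·u_xxxx = 0
  exp(-x)·u_x = 2 A x e^{- x}
  exp(y)·u_y = 0
So the left-hand side equals
  2 A x e^{- x}
This must equal f(x, y) = 4 x e^{- x} identically.
Matching coefficients of the independent functions:
  [x e^{- x}]:  2 A = 4
Solving: A = 2.
Check against the point condition:
  u(1, 0) = 2  ⟹  A = 2  ✓
Hence u(x, y) = 2 x^{2}.

Answer: u(x, y) = 2 x^{2}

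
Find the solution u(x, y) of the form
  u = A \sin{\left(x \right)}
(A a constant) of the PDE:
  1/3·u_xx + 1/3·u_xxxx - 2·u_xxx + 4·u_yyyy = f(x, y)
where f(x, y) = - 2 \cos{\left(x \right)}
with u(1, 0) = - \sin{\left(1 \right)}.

Substitute the ansatz u = A \sin{\left(x \right)} into the left-hand side.
Derivatives of the ansatz:
  u_xx = - A \sin{\left(x \right)}
  u_xxxx = A \sin{\left(x \right)}
  u_xxx = - A \cos{\left(x \right)}
  u_yyyy = 0
Term by term:
  1/3·u_xx = - \frac{A \sin{\left(x \right)}}{3}
  1/3·u_xxxx = \frac{A \sin{\left(x \right)}}{3}
  -2·u_xxx = 2 A \cos{\left(x \right)}
  4·u_yyyy = 0
So the left-hand side equals
  2 A \cos{\left(x \right)}
This must equal f(x, y) = - 2 \cos{\left(x \right)} identically.
Matching coefficients of the independent functions:
  [\cos{\left(x \right)}]:  2 A = -2
Solving: A = -1.
Check against the point condition:
  u(1, 0) = - \sin{\left(1 \right)}  ⟹  A \sin{\left(1 \right)} = - \sin{\left(1 \right)}  ✓
Hence u(x, y) = - \sin{\left(x \right)}.

Answer: u(x, y) = - \sin{\left(x \right)}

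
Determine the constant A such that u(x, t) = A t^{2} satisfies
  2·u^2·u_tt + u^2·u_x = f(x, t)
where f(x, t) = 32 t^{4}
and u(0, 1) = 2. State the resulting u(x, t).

Substitute the ansatz u = A t^{2} into the left-hand side.
Derivatives of the ansatz:
  u_tt = 2 A
  u_x = 0
Term by term:
  2·u^2·u_tt = 4 A^{3} t^{4}
  u^2·u_x = 0
So the left-hand side equals
  4 A^{3} t^{4}
This must equal f(x, t) = 32 t^{4} identically.
Matching coefficients of the independent functions:
  [t^{4}]:  4 A^{3} = 32
Solving: A = 2.
Check against the point condition:
  u(0, 1) = 2  ⟹  A = 2  ✓
Hence u(x, t) = 2 t^{2}.

Answer: u(x, t) = 2 t^{2}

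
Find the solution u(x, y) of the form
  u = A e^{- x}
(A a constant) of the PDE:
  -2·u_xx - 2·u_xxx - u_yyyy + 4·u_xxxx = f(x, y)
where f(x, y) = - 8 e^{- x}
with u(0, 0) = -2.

Answer: u(x, y) = - 2 e^{- x}

Derivation:
Substitute the ansatz u = A e^{- x} into the left-hand side.
Derivatives of the ansatz:
  u_xx = A e^{- x}
  u_xxx = - A e^{- x}
  u_yyyy = 0
  u_xxxx = A e^{- x}
Term by term:
  -2·u_xx = - 2 A e^{- x}
  -2·u_xxx = 2 A e^{- x}
  -u_yyyy = 0
  4·u_xxxx = 4 A e^{- x}
So the left-hand side equals
  4 A e^{- x}
This must equal f(x, y) = - 8 e^{- x} identically.
Matching coefficients of the independent functions:
  [e^{- x}]:  4 A = -8
Solving: A = -2.
Check against the point condition:
  u(0, 0) = -2  ⟹  A = -2  ✓
Hence u(x, y) = - 2 e^{- x}.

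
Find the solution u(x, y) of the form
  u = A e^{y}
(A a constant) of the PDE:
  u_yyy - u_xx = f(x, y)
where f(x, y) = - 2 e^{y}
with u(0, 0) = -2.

Substitute the ansatz u = A e^{y} into the left-hand side.
Derivatives of the ansatz:
  u_yyy = A e^{y}
  u_xx = 0
Term by term:
  u_yyy = A e^{y}
  -u_xx = 0
So the left-hand side equals
  A e^{y}
This must equal f(x, y) = - 2 e^{y} identically.
Matching coefficients of the independent functions:
  [e^{y}]:  A = -2
Solving: A = -2.
Check against the point condition:
  u(0, 0) = -2  ⟹  A = -2  ✓
Hence u(x, y) = - 2 e^{y}.

Answer: u(x, y) = - 2 e^{y}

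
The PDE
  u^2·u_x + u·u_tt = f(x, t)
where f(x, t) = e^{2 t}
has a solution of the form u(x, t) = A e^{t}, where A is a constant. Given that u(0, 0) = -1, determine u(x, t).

Substitute the ansatz u = A e^{t} into the left-hand side.
Derivatives of the ansatz:
  u_x = 0
  u_tt = A e^{t}
Term by term:
  u^2·u_x = 0
  u·u_tt = A^{2} e^{2 t}
So the left-hand side equals
  A^{2} e^{2 t}
This must equal f(x, t) = e^{2 t} identically.
Matching coefficients of the independent functions:
  [e^{2 t}]:  A^{2} = 1
These equations allow (A) = (-1) or (1).
Impose the point condition(s):
  u(0, 0) = -1  ⟹  A = -1
Only A = -1 satisfies everything.
Hence u(x, t) = - e^{t}.

Answer: u(x, t) = - e^{t}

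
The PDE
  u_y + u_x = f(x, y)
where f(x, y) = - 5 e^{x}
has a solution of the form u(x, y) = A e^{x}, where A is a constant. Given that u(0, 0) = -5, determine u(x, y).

Answer: u(x, y) = - 5 e^{x}

Derivation:
Substitute the ansatz u = A e^{x} into the left-hand side.
Derivatives of the ansatz:
  u_y = 0
  u_x = A e^{x}
Term by term:
  u_y = 0
  u_x = A e^{x}
So the left-hand side equals
  A e^{x}
This must equal f(x, y) = - 5 e^{x} identically.
Matching coefficients of the independent functions:
  [e^{x}]:  A = -5
Solving: A = -5.
Check against the point condition:
  u(0, 0) = -5  ⟹  A = -5  ✓
Hence u(x, y) = - 5 e^{x}.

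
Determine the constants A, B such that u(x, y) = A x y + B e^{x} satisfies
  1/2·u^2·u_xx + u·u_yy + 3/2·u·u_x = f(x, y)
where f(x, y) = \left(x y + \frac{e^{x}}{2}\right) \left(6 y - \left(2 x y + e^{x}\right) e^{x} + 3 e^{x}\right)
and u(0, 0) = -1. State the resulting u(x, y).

Answer: u(x, y) = - 2 x y - e^{x}

Derivation:
Substitute the ansatz u = A x y + B e^{x} into the left-hand side.
Derivatives of the ansatz:
  u_xx = B e^{x}
  u_yy = 0
  u_x = A y + B e^{x}
Term by term:
  1/2·u^2·u_xx = \frac{A^{2} B x^{2} y^{2} e^{x}}{2} + A B^{2} x y e^{2 x} + \frac{B^{3} e^{3 x}}{2}
  u·u_yy = 0
  3/2·u·u_x = \frac{3 A^{2} x y^{2}}{2} + \frac{3 A B x y e^{x}}{2} + \frac{3 A B y e^{x}}{2} + \frac{3 B^{2} e^{2 x}}{2}
So the left-hand side equals
  \frac{A^{2} B x^{2} y^{2} e^{x}}{2} + \frac{3 A^{2} x y^{2}}{2} + A B^{2} x y e^{2 x} + \frac{3 A B x y e^{x}}{2} + \frac{3 A B y e^{x}}{2} + \frac{B^{3} e^{3 x}}{2} + \frac{3 B^{2} e^{2 x}}{2}
This must equal f(x, y) identically; expanded, f = - 2 x^{2} y^{2} e^{x} + 6 x y^{2} - 2 x y e^{2 x} + 3 x y e^{x} + 3 y e^{x} - \frac{e^{3 x}}{2} + \frac{3 e^{2 x}}{2}.
Matching coefficients of the independent functions:
  [x y^{2}]:  \frac{3 A^{2}}{2} = 6
  [y e^{x}, x y e^{x}]:  \frac{3 A B}{2} = 3
  [x y e^{2 x}]:  A B^{2} = -2
  [x^{2} y^{2} e^{x}]:  \frac{A^{2} B}{2} = -2
  [e^{2 x}]:  \frac{3 B^{2}}{2} = \frac{3}{2}
  [e^{3 x}]:  \frac{B^{3}}{2} = - \frac{1}{2}
Solving: A = -2, B = -1.
Check against the point condition:
  u(0, 0) = -1  ⟹  B = -1  ✓
Hence u(x, y) = - 2 x y - e^{x}.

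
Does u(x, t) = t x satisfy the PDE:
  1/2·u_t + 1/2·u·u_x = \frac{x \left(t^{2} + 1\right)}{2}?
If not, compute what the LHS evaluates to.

Answer: Yes

Derivation:
Evaluate each term of the left-hand side for u = t x.
Derivatives:
  u_t = x
  u_x = t
Terms:
  1/2·u_t = \frac{x}{2}
  1/2·u·u_x = \frac{t^{2} x}{2}
Sum: LHS = \frac{x \left(t^{2} + 1\right)}{2}
This is exactly the given right-hand side, so u is a solution.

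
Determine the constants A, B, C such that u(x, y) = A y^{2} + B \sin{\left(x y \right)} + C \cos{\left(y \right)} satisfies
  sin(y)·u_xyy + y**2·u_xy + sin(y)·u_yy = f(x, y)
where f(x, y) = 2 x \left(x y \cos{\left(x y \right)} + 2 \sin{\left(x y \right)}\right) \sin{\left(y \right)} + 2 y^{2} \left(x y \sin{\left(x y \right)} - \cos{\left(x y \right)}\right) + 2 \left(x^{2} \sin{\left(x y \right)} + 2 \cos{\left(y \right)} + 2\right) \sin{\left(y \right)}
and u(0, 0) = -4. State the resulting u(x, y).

Answer: u(x, y) = 2 y^{2} - 2 \sin{\left(x y \right)} - 4 \cos{\left(y \right)}

Derivation:
Substitute the ansatz u = A y^{2} + B \sin{\left(x y \right)} + C \cos{\left(y \right)} into the left-hand side.
Derivatives of the ansatz:
  u_xyy = - B x^{2} y \cos{\left(x y \right)} - 2 B x \sin{\left(x y \right)}
  u_xy = - B x y \sin{\left(x y \right)} + B \cos{\left(x y \right)}
  u_yy = 2 A - B x^{2} \sin{\left(x y \right)} - C \cos{\left(y \right)}
Term by term:
  sin(y)·u_xyy = - B x^{2} y \sin{\left(y \right)} \cos{\left(x y \right)} - 2 B x \sin{\left(y \right)} \sin{\left(x y \right)}
  y**2·u_xy = - B x y^{3} \sin{\left(x y \right)} + B y^{2} \cos{\left(x y \right)}
  sin(y)·u_yy = 2 A \sin{\left(y \right)} - B x^{2} \sin{\left(y \right)} \sin{\left(x y \right)} - C \sin{\left(y \right)} \cos{\left(y \right)}
So the left-hand side equals
  2 A \sin{\left(y \right)} - B x^{2} y \sin{\left(y \right)} \cos{\left(x y \right)} - B x^{2} \sin{\left(y \right)} \sin{\left(x y \right)} - B x y^{3} \sin{\left(x y \right)} - 2 B x \sin{\left(y \right)} \sin{\left(x y \right)} + B y^{2} \cos{\left(x y \right)} - C \sin{\left(y \right)} \cos{\left(y \right)}
This must equal f(x, y) identically; expanded, f = 2 x^{2} y \sin{\left(y \right)} \cos{\left(x y \right)} + 2 x^{2} \sin{\left(y \right)} \sin{\left(x y \right)} + 2 x y^{3} \sin{\left(x y \right)} + 4 x \sin{\left(y \right)} \sin{\left(x y \right)} - 2 y^{2} \cos{\left(x y \right)} + 4 \sin{\left(y \right)} \cos{\left(y \right)} + 4 \sin{\left(y \right)}.
Matching coefficients of the independent functions:
  [y^{2} \cos{\left(x y \right)}]:  B = -2
  [\sin{\left(y \right)} \cos{\left(y \right)}]:  - C = 4
  [x y^{3} \sin{\left(x y \right)}, x^{2} \sin{\left(y \right)} \sin{\left(x y \right)}, x^{2} y \sin{\left(y \right)} \cos{\left(x y \right)}]:  - B = 2
  [x \sin{\left(y \right)} \sin{\left(x y \right)}]:  - 2 B = 4
  [\sin{\left(y \right)}]:  2 A = 4
Solving: A = 2, B = -2, C = -4.
Check against the point condition:
  u(0, 0) = -4  ⟹  C = -4  ✓
Hence u(x, y) = 2 y^{2} - 2 \sin{\left(x y \right)} - 4 \cos{\left(y \right)}.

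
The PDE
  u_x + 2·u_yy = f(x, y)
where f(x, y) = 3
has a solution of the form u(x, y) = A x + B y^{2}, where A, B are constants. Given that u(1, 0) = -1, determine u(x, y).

Answer: u(x, y) = - x + y^{2}

Derivation:
Substitute the ansatz u = A x + B y^{2} into the left-hand side.
Derivatives of the ansatz:
  u_x = A
  u_yy = 2 B
Term by term:
  u_x = A
  2·u_yy = 4 B
So the left-hand side equals
  A + 4 B
This must equal f(x, y) = 3 identically.
Matching coefficients of the independent functions:
  [constant term]:  A + 4 B = 3
These equations do not fix every constant; impose the point condition(s):
  u(1, 0) = -1  ⟹  A = -1
Solving the combined system: A = -1, B = 1.
Hence u(x, y) = - x + y^{2}.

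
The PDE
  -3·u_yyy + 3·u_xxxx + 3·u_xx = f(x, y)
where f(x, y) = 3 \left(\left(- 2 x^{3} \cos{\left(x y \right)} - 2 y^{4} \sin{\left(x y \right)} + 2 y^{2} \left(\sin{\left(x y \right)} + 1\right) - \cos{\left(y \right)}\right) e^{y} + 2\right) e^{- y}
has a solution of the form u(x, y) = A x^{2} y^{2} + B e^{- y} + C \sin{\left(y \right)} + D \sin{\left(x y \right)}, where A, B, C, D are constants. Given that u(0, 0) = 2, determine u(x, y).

Substitute the ansatz u = A x^{2} y^{2} + B e^{- y} + C \sin{\left(y \right)} + D \sin{\left(x y \right)} into the left-hand side.
Derivatives of the ansatz:
  u_yyy = - B e^{- y} - C \cos{\left(y \right)} - D x^{3} \cos{\left(x y \right)}
  u_xxxx = D y^{4} \sin{\left(x y \right)}
  u_xx = 2 A y^{2} - D y^{2} \sin{\left(x y \right)}
Term by term:
  -3·u_yyy = 3 B e^{- y} + 3 C \cos{\left(y \right)} + 3 D x^{3} \cos{\left(x y \right)}
  3·u_xxxx = 3 D y^{4} \sin{\left(x y \right)}
  3·u_xx = 6 A y^{2} - 3 D y^{2} \sin{\left(x y \right)}
So the left-hand side equals
  6 A y^{2} + 3 B e^{- y} + 3 C \cos{\left(y \right)} + 3 D x^{3} \cos{\left(x y \right)} + 3 D y^{4} \sin{\left(x y \right)} - 3 D y^{2} \sin{\left(x y \right)}
This must equal f(x, y) identically; expanded, f = - 6 x^{3} \cos{\left(x y \right)} - 6 y^{4} \sin{\left(x y \right)} + 6 y^{2} \sin{\left(x y \right)} + 6 y^{2} - 3 \cos{\left(y \right)} + 6 e^{- y}.
Matching coefficients of the independent functions:
  [y^{2}]:  6 A = 6
  [x^{3} \cos{\left(x y \right)}, y^{4} \sin{\left(x y \right)}]:  3 D = -6
  [y^{2} \sin{\left(x y \right)}]:  - 3 D = 6
  [e^{- y}]:  3 B = 6
  [\cos{\left(y \right)}]:  3 C = -3
Solving: A = 1, B = 2, C = -1, D = -2.
Check against the point condition:
  u(0, 0) = 2  ⟹  B = 2  ✓
Hence u(x, y) = x^{2} y^{2} - \sin{\left(y \right)} - 2 \sin{\left(x y \right)} + 2 e^{- y}.

Answer: u(x, y) = x^{2} y^{2} - \sin{\left(y \right)} - 2 \sin{\left(x y \right)} + 2 e^{- y}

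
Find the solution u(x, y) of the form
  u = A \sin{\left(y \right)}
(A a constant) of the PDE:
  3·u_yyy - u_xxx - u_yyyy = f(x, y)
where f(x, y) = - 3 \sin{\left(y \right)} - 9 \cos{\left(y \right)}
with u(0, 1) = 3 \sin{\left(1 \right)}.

Substitute the ansatz u = A \sin{\left(y \right)} into the left-hand side.
Derivatives of the ansatz:
  u_yyy = - A \cos{\left(y \right)}
  u_xxx = 0
  u_yyyy = A \sin{\left(y \right)}
Term by term:
  3·u_yyy = - 3 A \cos{\left(y \right)}
  -u_xxx = 0
  -u_yyyy = - A \sin{\left(y \right)}
So the left-hand side equals
  - A \sin{\left(y \right)} - 3 A \cos{\left(y \right)}
This must equal f(x, y) = - 3 \sin{\left(y \right)} - 9 \cos{\left(y \right)} identically.
Matching coefficients of the independent functions:
  [\sin{\left(y \right)}]:  - A = -3
  [\cos{\left(y \right)}]:  - 3 A = -9
Solving: A = 3.
Check against the point condition:
  u(0, 1) = 3 \sin{\left(1 \right)}  ⟹  A \sin{\left(1 \right)} = 3 \sin{\left(1 \right)}  ✓
Hence u(x, y) = 3 \sin{\left(y \right)}.

Answer: u(x, y) = 3 \sin{\left(y \right)}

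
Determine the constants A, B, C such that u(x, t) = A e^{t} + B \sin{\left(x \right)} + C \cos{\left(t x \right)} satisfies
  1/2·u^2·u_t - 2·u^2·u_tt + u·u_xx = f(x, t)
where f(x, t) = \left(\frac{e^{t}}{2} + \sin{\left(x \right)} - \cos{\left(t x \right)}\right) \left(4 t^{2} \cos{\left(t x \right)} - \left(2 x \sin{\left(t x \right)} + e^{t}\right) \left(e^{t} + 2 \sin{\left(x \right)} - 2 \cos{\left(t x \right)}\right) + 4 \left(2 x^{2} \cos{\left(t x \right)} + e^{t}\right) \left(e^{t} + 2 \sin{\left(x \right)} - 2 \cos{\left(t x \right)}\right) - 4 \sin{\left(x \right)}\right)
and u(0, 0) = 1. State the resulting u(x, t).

Answer: u(x, t) = - e^{t} - 2 \sin{\left(x \right)} + 2 \cos{\left(t x \right)}

Derivation:
Substitute the ansatz u = A e^{t} + B \sin{\left(x \right)} + C \cos{\left(t x \right)} into the left-hand side.
Derivatives of the ansatz:
  u_t = A e^{t} - C x \sin{\left(t x \right)}
  u_tt = A e^{t} - C x^{2} \cos{\left(t x \right)}
  u_xx = - B \sin{\left(x \right)} - C t^{2} \cos{\left(t x \right)}
Term by term:
  1/2·u^2·u_t = \frac{A^{3} e^{3 t}}{2} + A^{2} B e^{2 t} \sin{\left(x \right)} - \frac{A^{2} C x e^{2 t} \sin{\left(t x \right)}}{2} + A^{2} C e^{2 t} \cos{\left(t x \right)} + \frac{A B^{2} e^{t} \sin^{2}{\left(x \right)}}{2} - A B C x e^{t} \sin{\left(x \right)} \sin{\left(t x \right)} + A B C e^{t} \sin{\left(x \right)} \cos{\left(t x \right)} - A C^{2} x e^{t} \sin{\left(t x \right)} \cos{\left(t x \right)} + \frac{A C^{2} e^{t} \cos^{2}{\left(t x \right)}}{2} - \frac{B^{2} C x \sin^{2}{\left(x \right)} \sin{\left(t x \right)}}{2} - B C^{2} x \sin{\left(x \right)} \sin{\left(t x \right)} \cos{\left(t x \right)} - \frac{C^{3} x \sin{\left(t x \right)} \cos^{2}{\left(t x \right)}}{2}
  -2·u^2·u_tt = - 2 A^{3} e^{3 t} - 4 A^{2} B e^{2 t} \sin{\left(x \right)} + 2 A^{2} C x^{2} e^{2 t} \cos{\left(t x \right)} - 4 A^{2} C e^{2 t} \cos{\left(t x \right)} - 2 A B^{2} e^{t} \sin^{2}{\left(x \right)} + 4 A B C x^{2} e^{t} \sin{\left(x \right)} \cos{\left(t x \right)} - 4 A B C e^{t} \sin{\left(x \right)} \cos{\left(t x \right)} + 4 A C^{2} x^{2} e^{t} \cos^{2}{\left(t x \right)} - 2 A C^{2} e^{t} \cos^{2}{\left(t x \right)} + 2 B^{2} C x^{2} \sin^{2}{\left(x \right)} \cos{\left(t x \right)} + 4 B C^{2} x^{2} \sin{\left(x \right)} \cos^{2}{\left(t x \right)} + 2 C^{3} x^{2} \cos^{3}{\left(t x \right)}
  u·u_xx = - A B e^{t} \sin{\left(x \right)} - A C t^{2} e^{t} \cos{\left(t x \right)} - B^{2} \sin^{2}{\left(x \right)} - B C t^{2} \sin{\left(x \right)} \cos{\left(t x \right)} - B C \sin{\left(x \right)} \cos{\left(t x \right)} - C^{2} t^{2} \cos^{2}{\left(t x \right)}
So the left-hand side equals
  - \frac{3 A^{3} e^{3 t}}{2} - 3 A^{2} B e^{2 t} \sin{\left(x \right)} + 2 A^{2} C x^{2} e^{2 t} \cos{\left(t x \right)} - \frac{A^{2} C x e^{2 t} \sin{\left(t x \right)}}{2} - 3 A^{2} C e^{2 t} \cos{\left(t x \right)} - \frac{3 A B^{2} e^{t} \sin^{2}{\left(x \right)}}{2} + 4 A B C x^{2} e^{t} \sin{\left(x \right)} \cos{\left(t x \right)} - A B C x e^{t} \sin{\left(x \right)} \sin{\left(t x \right)} - 3 A B C e^{t} \sin{\left(x \right)} \cos{\left(t x \right)} - A B e^{t} \sin{\left(x \right)} + 4 A C^{2} x^{2} e^{t} \cos^{2}{\left(t x \right)} - A C^{2} x e^{t} \sin{\left(t x \right)} \cos{\left(t x \right)} - \frac{3 A C^{2} e^{t} \cos^{2}{\left(t x \right)}}{2} - A C t^{2} e^{t} \cos{\left(t x \right)} + 2 B^{2} C x^{2} \sin^{2}{\left(x \right)} \cos{\left(t x \right)} - \frac{B^{2} C x \sin^{2}{\left(x \right)} \sin{\left(t x \right)}}{2} - B^{2} \sin^{2}{\left(x \right)} + 4 B C^{2} x^{2} \sin{\left(x \right)} \cos^{2}{\left(t x \right)} - B C^{2} x \sin{\left(x \right)} \sin{\left(t x \right)} \cos{\left(t x \right)} - B C t^{2} \sin{\left(x \right)} \cos{\left(t x \right)} - B C \sin{\left(x \right)} \cos{\left(t x \right)} + 2 C^{3} x^{2} \cos^{3}{\left(t x \right)} - \frac{C^{3} x \sin{\left(t x \right)} \cos^{2}{\left(t x \right)}}{2} - C^{2} t^{2} \cos^{2}{\left(t x \right)}
This must equal f(x, t) identically; expanded, f = 2 t^{2} e^{t} \cos{\left(t x \right)} + 4 t^{2} \sin{\left(x \right)} \cos{\left(t x \right)} - 4 t^{2} \cos^{2}{\left(t x \right)} + 4 x^{2} e^{2 t} \cos{\left(t x \right)} + 16 x^{2} e^{t} \sin{\left(x \right)} \cos{\left(t x \right)} - 16 x^{2} e^{t} \cos^{2}{\left(t x \right)} + 16 x^{2} \sin^{2}{\left(x \right)} \cos{\left(t x \right)} - 32 x^{2} \sin{\left(x \right)} \cos^{2}{\left(t x \right)} + 16 x^{2} \cos^{3}{\left(t x \right)} - x e^{2 t} \sin{\left(t x \right)} - 4 x e^{t} \sin{\left(x \right)} \sin{\left(t x \right)} + 4 x e^{t} \sin{\left(t x \right)} \cos{\left(t x \right)} - 4 x \sin^{2}{\left(x \right)} \sin{\left(t x \right)} + 8 x \sin{\left(x \right)} \sin{\left(t x \right)} \cos{\left(t x \right)} - 4 x \sin{\left(t x \right)} \cos^{2}{\left(t x \right)} + \frac{3 e^{3 t}}{2} + 6 e^{2 t} \sin{\left(x \right)} - 6 e^{2 t} \cos{\left(t x \right)} + 6 e^{t} \sin^{2}{\left(x \right)} - 12 e^{t} \sin{\left(x \right)} \cos{\left(t x \right)} - 2 e^{t} \sin{\left(x \right)} + 6 e^{t} \cos^{2}{\left(t x \right)} - 4 \sin^{2}{\left(x \right)} + 4 \sin{\left(x \right)} \cos{\left(t x \right)}.
Matching coefficients of the independent functions:
(each divided by its leading coefficient; functions giving the same equation are listed together)
  [t^{2} \cos^{2}{\left(t x \right)}]:  C^{2} - 4 = 0
  [x^{2} \cos^{3}{\left(t x \right)}, x \sin{\left(t x \right)} \cos^{2}{\left(t x \right)}]:  C^{3} - 8 = 0
  [e^{t} \sin{\left(x \right)}]:  A B - 2 = 0
  [e^{t} \sin^{2}{\left(x \right)}]:  A B^{2} + 4 = 0
  [e^{t} \cos^{2}{\left(t x \right)}, x^{2} e^{t} \cos^{2}{\left(t x \right)}, x e^{t} \sin{\left(t x \right)} \cos{\left(t x \right)}]:  A C^{2} + 4 = 0
  [e^{2 t} \sin{\left(x \right)}]:  A^{2} B + 2 = 0
  [e^{2 t} \cos{\left(t x \right)}, x e^{2 t} \sin{\left(t x \right)}, x^{2} e^{2 t} \cos{\left(t x \right)}]:  A^{2} C - 2 = 0
  [\sin{\left(x \right)} \cos{\left(t x \right)}, t^{2} \sin{\left(x \right)} \cos{\left(t x \right)}]:  B C + 4 = 0
  [t^{2} e^{t} \cos{\left(t x \right)}]:  A C + 2 = 0
  [x \sin^{2}{\left(x \right)} \sin{\left(t x \right)}, x^{2} \sin^{2}{\left(x \right)} \cos{\left(t x \right)}]:  B^{2} C - 8 = 0
  [x^{2} \sin{\left(x \right)} \cos^{2}{\left(t x \right)}, x \sin{\left(x \right)} \sin{\left(t x \right)} \cos{\left(t x \right)}]:  B C^{2} + 8 = 0
  [e^{t} \sin{\left(x \right)} \cos{\left(t x \right)}, x e^{t} \sin{\left(x \right)} \sin{\left(t x \right)}, x^{2} e^{t} \sin{\left(x \right)} \cos{\left(t x \right)}]:  A B C - 4 = 0
  [e^{3 t}]:  A^{3} + 1 = 0
  [\sin^{2}{\left(x \right)}]:  B^{2} - 4 = 0
Solving: A = -1, B = -2, C = 2.
Check against the point condition:
  u(0, 0) = 1  ⟹  A + C = 1  ✓
Hence u(x, t) = - e^{t} - 2 \sin{\left(x \right)} + 2 \cos{\left(t x \right)}.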